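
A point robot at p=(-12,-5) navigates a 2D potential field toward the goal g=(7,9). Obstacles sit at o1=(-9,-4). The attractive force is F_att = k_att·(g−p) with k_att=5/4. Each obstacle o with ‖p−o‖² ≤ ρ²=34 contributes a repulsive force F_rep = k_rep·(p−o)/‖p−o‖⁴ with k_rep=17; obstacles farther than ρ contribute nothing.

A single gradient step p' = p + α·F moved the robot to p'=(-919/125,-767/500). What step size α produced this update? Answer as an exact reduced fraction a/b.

F_att = 5/4·(g−p) = 5/4·(19,14) = (23.7500,17.5000)
o1: d²=10 ≤ ρ²=34; F_rep = 17·(-3,-1)/10² = (-0.5100,-0.1700)
F = F_att + ΣF_rep = (23.2400,17.3300)
Δp = p'−p = (4.6480,3.4660); α = Δx/Fx = (581/125) / (581/25) = 1/5
check: Δy/Fy = (1733/500) / (1733/100) = 1/5 ✓

α = 1/5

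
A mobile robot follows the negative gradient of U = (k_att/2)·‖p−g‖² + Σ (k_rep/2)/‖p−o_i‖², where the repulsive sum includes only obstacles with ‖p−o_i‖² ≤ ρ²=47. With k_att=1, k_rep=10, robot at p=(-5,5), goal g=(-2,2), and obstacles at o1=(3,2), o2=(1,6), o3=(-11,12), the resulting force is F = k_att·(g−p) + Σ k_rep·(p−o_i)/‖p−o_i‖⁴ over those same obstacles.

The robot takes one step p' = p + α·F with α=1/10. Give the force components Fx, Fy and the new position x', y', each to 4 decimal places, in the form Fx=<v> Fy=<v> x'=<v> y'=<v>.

F_att = 1·(g−p) = 1·(3,-3) = (3.0000,-3.0000)
o1: d²=73 > ρ²=47 → inactive
o2: d²=37 ≤ ρ²=47; F_rep = 10·(-6,-1)/37² = (-0.0438,-0.0073)
o3: d²=85 > ρ²=47 → inactive
F = F_att + ΣF_rep = (2.9562,-3.0073)
p' = p + 1/10·F = (-4.7044,4.6993)

Fx=2.9562 Fy=-3.0073 x'=-4.7044 y'=4.6993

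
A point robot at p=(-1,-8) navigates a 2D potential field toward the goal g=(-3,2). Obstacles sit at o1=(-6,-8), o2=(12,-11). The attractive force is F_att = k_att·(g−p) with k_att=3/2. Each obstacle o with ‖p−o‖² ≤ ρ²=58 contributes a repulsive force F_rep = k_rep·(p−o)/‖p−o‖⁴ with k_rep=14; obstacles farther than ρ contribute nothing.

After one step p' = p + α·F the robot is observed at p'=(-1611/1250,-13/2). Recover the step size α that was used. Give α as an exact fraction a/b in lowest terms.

F_att = 3/2·(g−p) = 3/2·(-2,10) = (-3.0000,15.0000)
o1: d²=25 ≤ ρ²=58; F_rep = 14·(5,0)/25² = (0.1120,0.0000)
o2: d²=178 > ρ²=58 → inactive
F = F_att + ΣF_rep = (-2.8880,15.0000)
Δp = p'−p = (-0.2888,1.5000); α = Δx/Fx = (-361/1250) / (-361/125) = 1/10
check: Δy/Fy = (3/2) / (15) = 1/10 ✓

α = 1/10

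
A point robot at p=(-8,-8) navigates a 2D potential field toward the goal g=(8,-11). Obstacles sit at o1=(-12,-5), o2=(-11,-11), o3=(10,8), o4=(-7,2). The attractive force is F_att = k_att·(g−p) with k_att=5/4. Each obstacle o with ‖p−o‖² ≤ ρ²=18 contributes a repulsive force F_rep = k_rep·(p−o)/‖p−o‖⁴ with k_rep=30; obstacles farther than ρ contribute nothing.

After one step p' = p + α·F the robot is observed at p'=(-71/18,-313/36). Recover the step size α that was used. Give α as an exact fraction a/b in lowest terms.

α = 1/5

F_att = 5/4·(g−p) = 5/4·(16,-3) = (20.0000,-3.7500)
o1: d²=25 > ρ²=18 → inactive
o2: d²=18 ≤ ρ²=18; F_rep = 30·(3,3)/18² = (0.2778,0.2778)
o3: d²=580 > ρ²=18 → inactive
o4: d²=101 > ρ²=18 → inactive
F = F_att + ΣF_rep = (20.2778,-3.4722)
Δp = p'−p = (4.0556,-0.6944); α = Δx/Fx = (73/18) / (365/18) = 1/5
check: Δy/Fy = (-25/36) / (-125/36) = 1/5 ✓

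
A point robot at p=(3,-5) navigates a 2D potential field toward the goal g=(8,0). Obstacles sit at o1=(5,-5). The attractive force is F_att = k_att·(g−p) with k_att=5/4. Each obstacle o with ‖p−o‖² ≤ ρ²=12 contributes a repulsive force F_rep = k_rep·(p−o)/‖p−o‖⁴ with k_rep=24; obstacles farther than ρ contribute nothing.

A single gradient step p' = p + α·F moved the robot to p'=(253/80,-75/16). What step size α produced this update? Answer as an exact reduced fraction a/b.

F_att = 5/4·(g−p) = 5/4·(5,5) = (6.2500,6.2500)
o1: d²=4 ≤ ρ²=12; F_rep = 24·(-2,0)/4² = (-3.0000,0.0000)
F = F_att + ΣF_rep = (3.2500,6.2500)
Δp = p'−p = (0.1625,0.3125); α = Δx/Fx = (13/80) / (13/4) = 1/20
check: Δy/Fy = (5/16) / (25/4) = 1/20 ✓

α = 1/20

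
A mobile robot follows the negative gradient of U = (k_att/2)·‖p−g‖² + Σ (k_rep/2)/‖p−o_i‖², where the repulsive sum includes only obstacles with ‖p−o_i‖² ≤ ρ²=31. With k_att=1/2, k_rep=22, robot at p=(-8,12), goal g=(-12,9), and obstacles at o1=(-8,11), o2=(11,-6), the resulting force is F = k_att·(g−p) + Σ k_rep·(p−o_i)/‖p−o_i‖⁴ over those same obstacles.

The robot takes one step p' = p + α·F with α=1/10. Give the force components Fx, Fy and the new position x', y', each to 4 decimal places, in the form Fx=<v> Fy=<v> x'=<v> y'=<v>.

Fx=-2.0000 Fy=20.5000 x'=-8.2000 y'=14.0500

F_att = 1/2·(g−p) = 1/2·(-4,-3) = (-2.0000,-1.5000)
o1: d²=1 ≤ ρ²=31; F_rep = 22·(0,1)/1² = (0.0000,22.0000)
o2: d²=685 > ρ²=31 → inactive
F = F_att + ΣF_rep = (-2.0000,20.5000)
p' = p + 1/10·F = (-8.2000,14.0500)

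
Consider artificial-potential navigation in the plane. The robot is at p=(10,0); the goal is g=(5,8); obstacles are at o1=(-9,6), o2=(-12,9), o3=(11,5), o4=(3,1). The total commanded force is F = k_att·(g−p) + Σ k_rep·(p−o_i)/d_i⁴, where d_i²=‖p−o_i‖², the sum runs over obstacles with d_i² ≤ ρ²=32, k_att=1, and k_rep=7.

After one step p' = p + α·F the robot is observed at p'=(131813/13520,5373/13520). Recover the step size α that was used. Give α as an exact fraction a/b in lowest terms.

F_att = 1·(g−p) = 1·(-5,8) = (-5.0000,8.0000)
o1: d²=397 > ρ²=32 → inactive
o2: d²=565 > ρ²=32 → inactive
o3: d²=26 ≤ ρ²=32; F_rep = 7·(-1,-5)/26² = (-0.0104,-0.0518)
o4: d²=50 > ρ²=32 → inactive
F = F_att + ΣF_rep = (-5.0104,7.9482)
Δp = p'−p = (-0.2505,0.3974); α = Δx/Fx = (-3387/13520) / (-3387/676) = 1/20
check: Δy/Fy = (5373/13520) / (5373/676) = 1/20 ✓

α = 1/20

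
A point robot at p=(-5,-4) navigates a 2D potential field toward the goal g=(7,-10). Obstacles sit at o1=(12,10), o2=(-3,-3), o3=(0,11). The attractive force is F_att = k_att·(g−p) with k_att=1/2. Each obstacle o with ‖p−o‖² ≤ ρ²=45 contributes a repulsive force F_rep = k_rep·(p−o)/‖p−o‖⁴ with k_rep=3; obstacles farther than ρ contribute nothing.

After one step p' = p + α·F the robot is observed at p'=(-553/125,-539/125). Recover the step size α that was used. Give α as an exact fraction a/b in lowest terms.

F_att = 1/2·(g−p) = 1/2·(12,-6) = (6.0000,-3.0000)
o1: d²=485 > ρ²=45 → inactive
o2: d²=5 ≤ ρ²=45; F_rep = 3·(-2,-1)/5² = (-0.2400,-0.1200)
o3: d²=250 > ρ²=45 → inactive
F = F_att + ΣF_rep = (5.7600,-3.1200)
Δp = p'−p = (0.5760,-0.3120); α = Δx/Fx = (72/125) / (144/25) = 1/10
check: Δy/Fy = (-39/125) / (-78/25) = 1/10 ✓

α = 1/10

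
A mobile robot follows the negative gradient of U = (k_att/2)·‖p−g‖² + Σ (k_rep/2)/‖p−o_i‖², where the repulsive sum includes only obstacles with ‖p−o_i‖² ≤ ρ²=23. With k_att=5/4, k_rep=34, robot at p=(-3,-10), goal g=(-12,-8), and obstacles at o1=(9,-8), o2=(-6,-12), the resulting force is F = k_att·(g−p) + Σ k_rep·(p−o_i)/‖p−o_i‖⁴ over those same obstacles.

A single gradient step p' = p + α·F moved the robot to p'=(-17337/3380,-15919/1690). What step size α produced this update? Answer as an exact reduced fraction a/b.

α = 1/5

F_att = 5/4·(g−p) = 5/4·(-9,2) = (-11.2500,2.5000)
o1: d²=148 > ρ²=23 → inactive
o2: d²=13 ≤ ρ²=23; F_rep = 34·(3,2)/13² = (0.6036,0.4024)
F = F_att + ΣF_rep = (-10.6464,2.9024)
Δp = p'−p = (-2.1293,0.5805); α = Δx/Fx = (-7197/3380) / (-7197/676) = 1/5
check: Δy/Fy = (981/1690) / (981/338) = 1/5 ✓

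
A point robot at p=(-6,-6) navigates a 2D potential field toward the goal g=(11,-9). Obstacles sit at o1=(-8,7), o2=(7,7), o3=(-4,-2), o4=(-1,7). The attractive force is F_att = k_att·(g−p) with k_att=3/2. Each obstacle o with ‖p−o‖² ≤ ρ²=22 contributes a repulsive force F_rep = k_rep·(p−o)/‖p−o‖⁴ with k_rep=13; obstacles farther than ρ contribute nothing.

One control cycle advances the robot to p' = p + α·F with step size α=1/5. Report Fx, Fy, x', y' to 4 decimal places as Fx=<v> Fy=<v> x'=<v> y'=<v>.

Fx=25.4350 Fy=-4.6300 x'=-0.9130 y'=-6.9260

F_att = 3/2·(g−p) = 3/2·(17,-3) = (25.5000,-4.5000)
o1: d²=173 > ρ²=22 → inactive
o2: d²=338 > ρ²=22 → inactive
o3: d²=20 ≤ ρ²=22; F_rep = 13·(-2,-4)/20² = (-0.0650,-0.1300)
o4: d²=194 > ρ²=22 → inactive
F = F_att + ΣF_rep = (25.4350,-4.6300)
p' = p + 1/5·F = (-0.9130,-6.9260)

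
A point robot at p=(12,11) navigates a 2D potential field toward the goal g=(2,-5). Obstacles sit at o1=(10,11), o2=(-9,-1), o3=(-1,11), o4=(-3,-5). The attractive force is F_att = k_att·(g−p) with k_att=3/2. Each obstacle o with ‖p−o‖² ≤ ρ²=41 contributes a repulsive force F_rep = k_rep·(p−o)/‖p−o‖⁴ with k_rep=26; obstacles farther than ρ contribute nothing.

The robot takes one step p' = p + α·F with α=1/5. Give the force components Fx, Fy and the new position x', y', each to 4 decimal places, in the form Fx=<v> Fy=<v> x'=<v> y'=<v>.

F_att = 3/2·(g−p) = 3/2·(-10,-16) = (-15.0000,-24.0000)
o1: d²=4 ≤ ρ²=41; F_rep = 26·(2,0)/4² = (3.2500,0.0000)
o2: d²=585 > ρ²=41 → inactive
o3: d²=169 > ρ²=41 → inactive
o4: d²=481 > ρ²=41 → inactive
F = F_att + ΣF_rep = (-11.7500,-24.0000)
p' = p + 1/5·F = (9.6500,6.2000)

Fx=-11.7500 Fy=-24.0000 x'=9.6500 y'=6.2000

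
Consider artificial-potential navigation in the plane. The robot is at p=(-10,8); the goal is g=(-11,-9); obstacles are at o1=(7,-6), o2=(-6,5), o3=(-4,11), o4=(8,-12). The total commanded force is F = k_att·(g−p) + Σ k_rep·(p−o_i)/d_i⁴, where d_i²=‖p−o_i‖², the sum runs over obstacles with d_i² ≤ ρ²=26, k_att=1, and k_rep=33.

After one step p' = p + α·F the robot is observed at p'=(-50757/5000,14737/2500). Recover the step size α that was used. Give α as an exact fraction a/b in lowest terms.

F_att = 1·(g−p) = 1·(-1,-17) = (-1.0000,-17.0000)
o1: d²=485 > ρ²=26 → inactive
o2: d²=25 ≤ ρ²=26; F_rep = 33·(-4,3)/25² = (-0.2112,0.1584)
o3: d²=45 > ρ²=26 → inactive
o4: d²=724 > ρ²=26 → inactive
F = F_att + ΣF_rep = (-1.2112,-16.8416)
Δp = p'−p = (-0.1514,-2.1052); α = Δx/Fx = (-757/5000) / (-757/625) = 1/8
check: Δy/Fy = (-5263/2500) / (-10526/625) = 1/8 ✓

α = 1/8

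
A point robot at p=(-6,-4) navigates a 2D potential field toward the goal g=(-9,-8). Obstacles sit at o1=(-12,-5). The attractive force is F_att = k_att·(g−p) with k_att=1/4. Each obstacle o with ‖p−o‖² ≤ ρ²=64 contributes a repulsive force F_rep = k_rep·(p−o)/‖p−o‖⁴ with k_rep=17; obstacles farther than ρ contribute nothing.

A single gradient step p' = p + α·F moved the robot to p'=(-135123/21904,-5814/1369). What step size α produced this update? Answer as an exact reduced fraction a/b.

α = 1/4

F_att = 1/4·(g−p) = 1/4·(-3,-4) = (-0.7500,-1.0000)
o1: d²=37 ≤ ρ²=64; F_rep = 17·(6,1)/37² = (0.0745,0.0124)
F = F_att + ΣF_rep = (-0.6755,-0.9876)
Δp = p'−p = (-0.1689,-0.2469); α = Δx/Fx = (-3699/21904) / (-3699/5476) = 1/4
check: Δy/Fy = (-338/1369) / (-1352/1369) = 1/4 ✓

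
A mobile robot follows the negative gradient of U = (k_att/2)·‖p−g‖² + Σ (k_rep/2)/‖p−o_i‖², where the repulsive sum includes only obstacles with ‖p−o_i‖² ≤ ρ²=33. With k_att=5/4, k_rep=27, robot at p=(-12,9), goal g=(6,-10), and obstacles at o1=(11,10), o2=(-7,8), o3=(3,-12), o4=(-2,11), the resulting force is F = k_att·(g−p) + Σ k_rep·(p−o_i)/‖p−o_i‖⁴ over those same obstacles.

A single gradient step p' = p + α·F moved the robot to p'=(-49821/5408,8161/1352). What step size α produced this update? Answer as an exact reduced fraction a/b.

α = 1/8

F_att = 5/4·(g−p) = 5/4·(18,-19) = (22.5000,-23.7500)
o1: d²=530 > ρ²=33 → inactive
o2: d²=26 ≤ ρ²=33; F_rep = 27·(-5,1)/26² = (-0.1997,0.0399)
o3: d²=666 > ρ²=33 → inactive
o4: d²=104 > ρ²=33 → inactive
F = F_att + ΣF_rep = (22.3003,-23.7101)
Δp = p'−p = (2.7875,-2.9638); α = Δx/Fx = (15075/5408) / (15075/676) = 1/8
check: Δy/Fy = (-4007/1352) / (-4007/169) = 1/8 ✓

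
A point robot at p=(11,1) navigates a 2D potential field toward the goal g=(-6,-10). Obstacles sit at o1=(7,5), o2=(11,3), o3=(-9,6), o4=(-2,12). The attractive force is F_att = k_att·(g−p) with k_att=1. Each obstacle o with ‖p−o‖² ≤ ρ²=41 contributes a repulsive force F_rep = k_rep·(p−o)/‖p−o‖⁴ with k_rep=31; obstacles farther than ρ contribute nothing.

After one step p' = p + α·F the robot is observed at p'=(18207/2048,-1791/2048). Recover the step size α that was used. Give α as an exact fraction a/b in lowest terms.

F_att = 1·(g−p) = 1·(-17,-11) = (-17.0000,-11.0000)
o1: d²=32 ≤ ρ²=41; F_rep = 31·(4,-4)/32² = (0.1211,-0.1211)
o2: d²=4 ≤ ρ²=41; F_rep = 31·(0,-2)/4² = (0.0000,-3.8750)
o3: d²=425 > ρ²=41 → inactive
o4: d²=290 > ρ²=41 → inactive
F = F_att + ΣF_rep = (-16.8789,-14.9961)
Δp = p'−p = (-2.1099,-1.8745); α = Δx/Fx = (-4321/2048) / (-4321/256) = 1/8
check: Δy/Fy = (-3839/2048) / (-3839/256) = 1/8 ✓

α = 1/8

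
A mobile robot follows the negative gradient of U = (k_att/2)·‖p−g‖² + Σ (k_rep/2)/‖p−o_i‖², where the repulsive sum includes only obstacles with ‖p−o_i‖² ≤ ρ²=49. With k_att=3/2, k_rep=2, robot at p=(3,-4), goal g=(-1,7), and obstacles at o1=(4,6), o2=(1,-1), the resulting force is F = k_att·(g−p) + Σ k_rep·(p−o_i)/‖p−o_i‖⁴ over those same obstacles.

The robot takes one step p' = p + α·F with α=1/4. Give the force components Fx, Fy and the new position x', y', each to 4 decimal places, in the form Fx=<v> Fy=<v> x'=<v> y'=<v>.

F_att = 3/2·(g−p) = 3/2·(-4,11) = (-6.0000,16.5000)
o1: d²=101 > ρ²=49 → inactive
o2: d²=13 ≤ ρ²=49; F_rep = 2·(2,-3)/13² = (0.0237,-0.0355)
F = F_att + ΣF_rep = (-5.9763,16.4645)
p' = p + 1/4·F = (1.5059,0.1161)

Fx=-5.9763 Fy=16.4645 x'=1.5059 y'=0.1161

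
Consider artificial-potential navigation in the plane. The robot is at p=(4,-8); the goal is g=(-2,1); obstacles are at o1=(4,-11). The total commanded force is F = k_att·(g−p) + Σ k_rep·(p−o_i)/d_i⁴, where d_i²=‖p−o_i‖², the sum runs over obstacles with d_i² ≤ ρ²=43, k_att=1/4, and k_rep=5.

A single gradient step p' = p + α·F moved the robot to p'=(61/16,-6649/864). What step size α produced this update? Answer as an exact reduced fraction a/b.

α = 1/8

F_att = 1/4·(g−p) = 1/4·(-6,9) = (-1.5000,2.2500)
o1: d²=9 ≤ ρ²=43; F_rep = 5·(0,3)/9² = (0.0000,0.1852)
F = F_att + ΣF_rep = (-1.5000,2.4352)
Δp = p'−p = (-0.1875,0.3044); α = Δx/Fx = (-3/16) / (-3/2) = 1/8
check: Δy/Fy = (263/864) / (263/108) = 1/8 ✓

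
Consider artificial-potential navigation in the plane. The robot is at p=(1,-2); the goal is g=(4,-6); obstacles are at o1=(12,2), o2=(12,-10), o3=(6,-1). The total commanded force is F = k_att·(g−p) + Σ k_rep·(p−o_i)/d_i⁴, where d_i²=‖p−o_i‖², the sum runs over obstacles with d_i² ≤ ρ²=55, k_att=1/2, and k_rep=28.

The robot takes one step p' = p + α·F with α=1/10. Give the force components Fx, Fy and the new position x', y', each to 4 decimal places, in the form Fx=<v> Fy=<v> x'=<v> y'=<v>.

Fx=1.2929 Fy=-2.0414 x'=1.1293 y'=-2.2041

F_att = 1/2·(g−p) = 1/2·(3,-4) = (1.5000,-2.0000)
o1: d²=137 > ρ²=55 → inactive
o2: d²=185 > ρ²=55 → inactive
o3: d²=26 ≤ ρ²=55; F_rep = 28·(-5,-1)/26² = (-0.2071,-0.0414)
F = F_att + ΣF_rep = (1.2929,-2.0414)
p' = p + 1/10·F = (1.1293,-2.2041)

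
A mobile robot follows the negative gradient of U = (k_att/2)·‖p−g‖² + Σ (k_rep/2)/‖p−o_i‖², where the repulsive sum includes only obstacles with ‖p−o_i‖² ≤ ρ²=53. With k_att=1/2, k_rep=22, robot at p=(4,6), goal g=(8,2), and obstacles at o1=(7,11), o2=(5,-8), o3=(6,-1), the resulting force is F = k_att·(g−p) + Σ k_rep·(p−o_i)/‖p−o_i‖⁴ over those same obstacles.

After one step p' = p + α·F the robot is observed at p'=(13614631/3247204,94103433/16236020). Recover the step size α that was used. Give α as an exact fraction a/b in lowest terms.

F_att = 1/2·(g−p) = 1/2·(4,-4) = (2.0000,-2.0000)
o1: d²=34 ≤ ρ²=53; F_rep = 22·(-3,-5)/34² = (-0.0571,-0.0952)
o2: d²=197 > ρ²=53 → inactive
o3: d²=53 ≤ ρ²=53; F_rep = 22·(-2,7)/53² = (-0.0157,0.0548)
F = F_att + ΣF_rep = (1.9272,-2.0403)
Δp = p'−p = (0.1927,-0.2040); α = Δx/Fx = (625815/3247204) / (3129075/1623602) = 1/10
check: Δy/Fy = (-3312687/16236020) / (-3312687/1623602) = 1/10 ✓

α = 1/10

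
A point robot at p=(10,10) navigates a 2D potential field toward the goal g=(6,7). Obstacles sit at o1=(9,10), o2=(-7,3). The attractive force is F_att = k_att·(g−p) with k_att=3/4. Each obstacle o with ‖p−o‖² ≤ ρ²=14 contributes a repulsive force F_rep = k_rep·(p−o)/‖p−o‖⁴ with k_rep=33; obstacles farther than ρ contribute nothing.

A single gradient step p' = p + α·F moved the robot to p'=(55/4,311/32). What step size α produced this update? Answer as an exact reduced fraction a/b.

F_att = 3/4·(g−p) = 3/4·(-4,-3) = (-3.0000,-2.2500)
o1: d²=1 ≤ ρ²=14; F_rep = 33·(1,0)/1² = (33.0000,0.0000)
o2: d²=338 > ρ²=14 → inactive
F = F_att + ΣF_rep = (30.0000,-2.2500)
Δp = p'−p = (3.7500,-0.2812); α = Δx/Fx = (15/4) / (30) = 1/8
check: Δy/Fy = (-9/32) / (-9/4) = 1/8 ✓

α = 1/8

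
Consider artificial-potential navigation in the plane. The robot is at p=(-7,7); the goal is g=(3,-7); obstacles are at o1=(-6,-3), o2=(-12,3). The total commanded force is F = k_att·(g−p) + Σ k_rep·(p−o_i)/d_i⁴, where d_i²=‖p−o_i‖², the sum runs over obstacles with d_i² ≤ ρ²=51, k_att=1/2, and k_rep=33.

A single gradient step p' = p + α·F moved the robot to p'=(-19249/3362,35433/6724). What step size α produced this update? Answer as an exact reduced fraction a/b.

α = 1/4

F_att = 1/2·(g−p) = 1/2·(10,-14) = (5.0000,-7.0000)
o1: d²=101 > ρ²=51 → inactive
o2: d²=41 ≤ ρ²=51; F_rep = 33·(5,4)/41² = (0.0982,0.0785)
F = F_att + ΣF_rep = (5.0982,-6.9215)
Δp = p'−p = (1.2745,-1.7304); α = Δx/Fx = (4285/3362) / (8570/1681) = 1/4
check: Δy/Fy = (-11635/6724) / (-11635/1681) = 1/4 ✓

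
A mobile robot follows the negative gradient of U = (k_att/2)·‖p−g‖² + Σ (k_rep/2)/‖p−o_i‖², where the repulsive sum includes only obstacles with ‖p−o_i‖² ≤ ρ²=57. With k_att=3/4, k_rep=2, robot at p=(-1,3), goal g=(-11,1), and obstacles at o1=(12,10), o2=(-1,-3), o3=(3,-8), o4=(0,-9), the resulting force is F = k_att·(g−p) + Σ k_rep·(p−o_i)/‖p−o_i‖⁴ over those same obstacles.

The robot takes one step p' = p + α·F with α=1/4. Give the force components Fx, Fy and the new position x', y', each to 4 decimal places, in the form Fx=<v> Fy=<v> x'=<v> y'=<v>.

Fx=-7.5000 Fy=-1.4907 x'=-2.8750 y'=2.6273

F_att = 3/4·(g−p) = 3/4·(-10,-2) = (-7.5000,-1.5000)
o1: d²=218 > ρ²=57 → inactive
o2: d²=36 ≤ ρ²=57; F_rep = 2·(0,6)/36² = (0.0000,0.0093)
o3: d²=137 > ρ²=57 → inactive
o4: d²=145 > ρ²=57 → inactive
F = F_att + ΣF_rep = (-7.5000,-1.4907)
p' = p + 1/4·F = (-2.8750,2.6273)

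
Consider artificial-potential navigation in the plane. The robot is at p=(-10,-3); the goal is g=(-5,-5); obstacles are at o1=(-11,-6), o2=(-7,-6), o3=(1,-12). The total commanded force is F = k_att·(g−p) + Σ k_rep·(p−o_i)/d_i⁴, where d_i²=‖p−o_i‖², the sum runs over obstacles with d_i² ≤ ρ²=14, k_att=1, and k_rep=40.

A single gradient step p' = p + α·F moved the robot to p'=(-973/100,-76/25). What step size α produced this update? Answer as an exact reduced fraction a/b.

α = 1/20

F_att = 1·(g−p) = 1·(5,-2) = (5.0000,-2.0000)
o1: d²=10 ≤ ρ²=14; F_rep = 40·(1,3)/10² = (0.4000,1.2000)
o2: d²=18 > ρ²=14 → inactive
o3: d²=202 > ρ²=14 → inactive
F = F_att + ΣF_rep = (5.4000,-0.8000)
Δp = p'−p = (0.2700,-0.0400); α = Δx/Fx = (27/100) / (27/5) = 1/20
check: Δy/Fy = (-1/25) / (-4/5) = 1/20 ✓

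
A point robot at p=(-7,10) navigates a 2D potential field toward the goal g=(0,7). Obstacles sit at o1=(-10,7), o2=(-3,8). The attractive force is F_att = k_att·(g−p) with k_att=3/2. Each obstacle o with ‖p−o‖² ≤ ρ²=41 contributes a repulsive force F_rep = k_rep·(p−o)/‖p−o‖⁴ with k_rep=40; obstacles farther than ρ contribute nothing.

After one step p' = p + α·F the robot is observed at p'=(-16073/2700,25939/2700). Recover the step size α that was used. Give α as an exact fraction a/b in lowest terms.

α = 1/10

F_att = 3/2·(g−p) = 3/2·(7,-3) = (10.5000,-4.5000)
o1: d²=18 ≤ ρ²=41; F_rep = 40·(3,3)/18² = (0.3704,0.3704)
o2: d²=20 ≤ ρ²=41; F_rep = 40·(-4,2)/20² = (-0.4000,0.2000)
F = F_att + ΣF_rep = (10.4704,-3.9296)
Δp = p'−p = (1.0470,-0.3930); α = Δx/Fx = (2827/2700) / (2827/270) = 1/10
check: Δy/Fy = (-1061/2700) / (-1061/270) = 1/10 ✓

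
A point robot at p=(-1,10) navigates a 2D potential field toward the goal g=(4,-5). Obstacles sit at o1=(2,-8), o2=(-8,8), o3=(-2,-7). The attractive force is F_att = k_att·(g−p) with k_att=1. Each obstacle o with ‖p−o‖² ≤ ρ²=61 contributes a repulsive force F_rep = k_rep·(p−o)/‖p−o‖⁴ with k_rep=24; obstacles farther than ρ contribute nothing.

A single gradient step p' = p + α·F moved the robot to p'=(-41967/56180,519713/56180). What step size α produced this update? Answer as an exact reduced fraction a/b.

α = 1/20

F_att = 1·(g−p) = 1·(5,-15) = (5.0000,-15.0000)
o1: d²=333 > ρ²=61 → inactive
o2: d²=53 ≤ ρ²=61; F_rep = 24·(7,2)/53² = (0.0598,0.0171)
o3: d²=290 > ρ²=61 → inactive
F = F_att + ΣF_rep = (5.0598,-14.9829)
Δp = p'−p = (0.2530,-0.7491); α = Δx/Fx = (14213/56180) / (14213/2809) = 1/20
check: Δy/Fy = (-42087/56180) / (-42087/2809) = 1/20 ✓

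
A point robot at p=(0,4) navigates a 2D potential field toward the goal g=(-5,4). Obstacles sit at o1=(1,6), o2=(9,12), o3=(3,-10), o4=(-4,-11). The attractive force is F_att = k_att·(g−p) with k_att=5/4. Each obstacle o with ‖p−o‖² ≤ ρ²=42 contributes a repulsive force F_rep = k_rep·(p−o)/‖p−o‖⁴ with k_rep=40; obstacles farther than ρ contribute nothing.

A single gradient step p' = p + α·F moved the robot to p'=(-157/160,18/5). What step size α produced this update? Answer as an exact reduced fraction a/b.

α = 1/8

F_att = 5/4·(g−p) = 5/4·(-5,0) = (-6.2500,0.0000)
o1: d²=5 ≤ ρ²=42; F_rep = 40·(-1,-2)/5² = (-1.6000,-3.2000)
o2: d²=145 > ρ²=42 → inactive
o3: d²=205 > ρ²=42 → inactive
o4: d²=241 > ρ²=42 → inactive
F = F_att + ΣF_rep = (-7.8500,-3.2000)
Δp = p'−p = (-0.9812,-0.4000); α = Δx/Fx = (-157/160) / (-157/20) = 1/8
check: Δy/Fy = (-2/5) / (-16/5) = 1/8 ✓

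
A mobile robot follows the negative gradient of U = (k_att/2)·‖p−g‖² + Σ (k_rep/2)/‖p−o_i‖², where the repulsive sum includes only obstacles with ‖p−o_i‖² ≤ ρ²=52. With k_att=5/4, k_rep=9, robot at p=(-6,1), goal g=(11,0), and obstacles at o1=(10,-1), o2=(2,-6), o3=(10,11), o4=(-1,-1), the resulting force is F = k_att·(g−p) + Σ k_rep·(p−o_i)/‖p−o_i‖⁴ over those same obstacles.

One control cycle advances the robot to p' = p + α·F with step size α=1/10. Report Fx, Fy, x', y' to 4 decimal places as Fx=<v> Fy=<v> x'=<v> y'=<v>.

F_att = 5/4·(g−p) = 5/4·(17,-1) = (21.2500,-1.2500)
o1: d²=260 > ρ²=52 → inactive
o2: d²=113 > ρ²=52 → inactive
o3: d²=356 > ρ²=52 → inactive
o4: d²=29 ≤ ρ²=52; F_rep = 9·(-5,2)/29² = (-0.0535,0.0214)
F = F_att + ΣF_rep = (21.1965,-1.2286)
p' = p + 1/10·F = (-3.8804,0.8771)

Fx=21.1965 Fy=-1.2286 x'=-3.8804 y'=0.8771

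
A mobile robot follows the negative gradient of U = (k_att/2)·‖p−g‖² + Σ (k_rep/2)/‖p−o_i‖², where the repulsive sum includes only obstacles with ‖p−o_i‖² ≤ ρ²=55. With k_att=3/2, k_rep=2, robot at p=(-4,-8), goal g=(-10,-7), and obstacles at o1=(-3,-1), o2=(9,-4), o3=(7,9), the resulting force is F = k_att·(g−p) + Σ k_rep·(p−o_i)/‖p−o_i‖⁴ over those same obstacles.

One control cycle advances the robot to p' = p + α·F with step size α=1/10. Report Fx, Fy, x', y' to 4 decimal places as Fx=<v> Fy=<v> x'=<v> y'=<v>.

Fx=-9.0008 Fy=1.4944 x'=-4.9001 y'=-7.8506

F_att = 3/2·(g−p) = 3/2·(-6,1) = (-9.0000,1.5000)
o1: d²=50 ≤ ρ²=55; F_rep = 2·(-1,-7)/50² = (-0.0008,-0.0056)
o2: d²=185 > ρ²=55 → inactive
o3: d²=410 > ρ²=55 → inactive
F = F_att + ΣF_rep = (-9.0008,1.4944)
p' = p + 1/10·F = (-4.9001,-7.8506)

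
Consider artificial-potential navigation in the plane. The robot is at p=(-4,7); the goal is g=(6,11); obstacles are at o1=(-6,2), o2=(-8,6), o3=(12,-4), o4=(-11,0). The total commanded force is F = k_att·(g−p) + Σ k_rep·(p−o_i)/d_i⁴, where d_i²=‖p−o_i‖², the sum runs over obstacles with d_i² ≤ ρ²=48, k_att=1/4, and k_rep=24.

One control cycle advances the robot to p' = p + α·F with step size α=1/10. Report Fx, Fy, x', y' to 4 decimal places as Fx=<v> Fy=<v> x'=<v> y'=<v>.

F_att = 1/4·(g−p) = 1/4·(10,4) = (2.5000,1.0000)
o1: d²=29 ≤ ρ²=48; F_rep = 24·(2,5)/29² = (0.0571,0.1427)
o2: d²=17 ≤ ρ²=48; F_rep = 24·(4,1)/17² = (0.3322,0.0830)
o3: d²=377 > ρ²=48 → inactive
o4: d²=98 > ρ²=48 → inactive
F = F_att + ΣF_rep = (2.8893,1.2257)
p' = p + 1/10·F = (-3.7111,7.1226)

Fx=2.8893 Fy=1.2257 x'=-3.7111 y'=7.1226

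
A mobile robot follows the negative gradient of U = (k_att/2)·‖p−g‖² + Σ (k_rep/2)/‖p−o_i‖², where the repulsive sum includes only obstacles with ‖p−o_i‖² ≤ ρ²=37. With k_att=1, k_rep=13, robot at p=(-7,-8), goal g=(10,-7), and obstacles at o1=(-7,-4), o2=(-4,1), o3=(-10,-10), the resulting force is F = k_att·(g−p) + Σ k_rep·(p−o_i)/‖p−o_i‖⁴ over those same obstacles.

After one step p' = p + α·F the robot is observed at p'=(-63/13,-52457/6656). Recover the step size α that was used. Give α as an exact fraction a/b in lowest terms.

α = 1/8

F_att = 1·(g−p) = 1·(17,1) = (17.0000,1.0000)
o1: d²=16 ≤ ρ²=37; F_rep = 13·(0,-4)/16² = (0.0000,-0.2031)
o2: d²=90 > ρ²=37 → inactive
o3: d²=13 ≤ ρ²=37; F_rep = 13·(3,2)/13² = (0.2308,0.1538)
F = F_att + ΣF_rep = (17.2308,0.9507)
Δp = p'−p = (2.1538,0.1188); α = Δx/Fx = (28/13) / (224/13) = 1/8
check: Δy/Fy = (791/6656) / (791/832) = 1/8 ✓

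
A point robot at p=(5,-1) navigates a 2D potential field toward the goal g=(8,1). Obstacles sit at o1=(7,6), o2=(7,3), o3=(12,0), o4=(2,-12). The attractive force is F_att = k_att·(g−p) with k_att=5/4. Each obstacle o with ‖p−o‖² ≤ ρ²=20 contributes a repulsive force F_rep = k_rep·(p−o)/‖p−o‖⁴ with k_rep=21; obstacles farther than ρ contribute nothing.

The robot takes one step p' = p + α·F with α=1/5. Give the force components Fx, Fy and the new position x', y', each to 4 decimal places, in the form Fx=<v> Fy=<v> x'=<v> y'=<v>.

F_att = 5/4·(g−p) = 5/4·(3,2) = (3.7500,2.5000)
o1: d²=53 > ρ²=20 → inactive
o2: d²=20 ≤ ρ²=20; F_rep = 21·(-2,-4)/20² = (-0.1050,-0.2100)
o3: d²=50 > ρ²=20 → inactive
o4: d²=130 > ρ²=20 → inactive
F = F_att + ΣF_rep = (3.6450,2.2900)
p' = p + 1/5·F = (5.7290,-0.5420)

Fx=3.6450 Fy=2.2900 x'=5.7290 y'=-0.5420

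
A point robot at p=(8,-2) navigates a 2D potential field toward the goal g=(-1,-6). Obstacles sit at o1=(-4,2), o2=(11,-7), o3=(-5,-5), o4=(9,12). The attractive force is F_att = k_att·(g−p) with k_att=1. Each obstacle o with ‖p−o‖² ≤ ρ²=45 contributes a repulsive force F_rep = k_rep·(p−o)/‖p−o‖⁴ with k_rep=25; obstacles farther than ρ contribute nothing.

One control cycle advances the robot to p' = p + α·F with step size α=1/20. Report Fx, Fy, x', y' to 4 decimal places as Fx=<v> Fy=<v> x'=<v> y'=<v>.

Fx=-9.0649 Fy=-3.8919 x'=7.5468 y'=-2.1946

F_att = 1·(g−p) = 1·(-9,-4) = (-9.0000,-4.0000)
o1: d²=160 > ρ²=45 → inactive
o2: d²=34 ≤ ρ²=45; F_rep = 25·(-3,5)/34² = (-0.0649,0.1081)
o3: d²=178 > ρ²=45 → inactive
o4: d²=197 > ρ²=45 → inactive
F = F_att + ΣF_rep = (-9.0649,-3.8919)
p' = p + 1/20·F = (7.5468,-2.1946)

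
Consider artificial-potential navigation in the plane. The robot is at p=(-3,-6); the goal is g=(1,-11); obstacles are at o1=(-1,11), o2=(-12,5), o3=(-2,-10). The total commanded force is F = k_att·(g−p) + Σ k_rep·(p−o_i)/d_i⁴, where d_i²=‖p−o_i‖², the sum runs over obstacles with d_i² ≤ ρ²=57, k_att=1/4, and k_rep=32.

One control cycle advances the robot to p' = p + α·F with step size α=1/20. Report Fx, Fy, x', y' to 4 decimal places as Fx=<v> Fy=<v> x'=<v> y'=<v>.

F_att = 1/4·(g−p) = 1/4·(4,-5) = (1.0000,-1.2500)
o1: d²=293 > ρ²=57 → inactive
o2: d²=202 > ρ²=57 → inactive
o3: d²=17 ≤ ρ²=57; F_rep = 32·(-1,4)/17² = (-0.1107,0.4429)
F = F_att + ΣF_rep = (0.8893,-0.8071)
p' = p + 1/20·F = (-2.9555,-6.0404)

Fx=0.8893 Fy=-0.8071 x'=-2.9555 y'=-6.0404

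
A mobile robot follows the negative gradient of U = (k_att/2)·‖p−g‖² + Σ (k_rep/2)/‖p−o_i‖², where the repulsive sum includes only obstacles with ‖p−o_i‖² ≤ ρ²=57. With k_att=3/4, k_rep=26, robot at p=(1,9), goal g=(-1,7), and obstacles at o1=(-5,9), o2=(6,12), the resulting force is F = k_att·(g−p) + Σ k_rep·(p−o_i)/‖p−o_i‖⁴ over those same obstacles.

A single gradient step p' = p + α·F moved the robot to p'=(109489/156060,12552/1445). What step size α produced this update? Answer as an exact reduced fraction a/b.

α = 1/5

F_att = 3/4·(g−p) = 3/4·(-2,-2) = (-1.5000,-1.5000)
o1: d²=36 ≤ ρ²=57; F_rep = 26·(6,0)/36² = (0.1204,0.0000)
o2: d²=34 ≤ ρ²=57; F_rep = 26·(-5,-3)/34² = (-0.1125,-0.0675)
F = F_att + ΣF_rep = (-1.4921,-1.5675)
Δp = p'−p = (-0.2984,-0.3135); α = Δx/Fx = (-46571/156060) / (-46571/31212) = 1/5
check: Δy/Fy = (-453/1445) / (-453/289) = 1/5 ✓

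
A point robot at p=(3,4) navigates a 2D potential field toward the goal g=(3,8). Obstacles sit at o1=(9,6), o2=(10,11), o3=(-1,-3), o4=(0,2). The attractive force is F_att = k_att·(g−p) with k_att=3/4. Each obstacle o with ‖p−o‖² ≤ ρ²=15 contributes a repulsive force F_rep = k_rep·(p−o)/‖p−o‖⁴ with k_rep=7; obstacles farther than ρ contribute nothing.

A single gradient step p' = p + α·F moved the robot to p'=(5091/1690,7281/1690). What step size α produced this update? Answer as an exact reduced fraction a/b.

F_att = 3/4·(g−p) = 3/4·(0,4) = (0.0000,3.0000)
o1: d²=40 > ρ²=15 → inactive
o2: d²=98 > ρ²=15 → inactive
o3: d²=65 > ρ²=15 → inactive
o4: d²=13 ≤ ρ²=15; F_rep = 7·(3,2)/13² = (0.1243,0.0828)
F = F_att + ΣF_rep = (0.1243,3.0828)
Δp = p'−p = (0.0124,0.3083); α = Δx/Fx = (21/1690) / (21/169) = 1/10
check: Δy/Fy = (521/1690) / (521/169) = 1/10 ✓

α = 1/10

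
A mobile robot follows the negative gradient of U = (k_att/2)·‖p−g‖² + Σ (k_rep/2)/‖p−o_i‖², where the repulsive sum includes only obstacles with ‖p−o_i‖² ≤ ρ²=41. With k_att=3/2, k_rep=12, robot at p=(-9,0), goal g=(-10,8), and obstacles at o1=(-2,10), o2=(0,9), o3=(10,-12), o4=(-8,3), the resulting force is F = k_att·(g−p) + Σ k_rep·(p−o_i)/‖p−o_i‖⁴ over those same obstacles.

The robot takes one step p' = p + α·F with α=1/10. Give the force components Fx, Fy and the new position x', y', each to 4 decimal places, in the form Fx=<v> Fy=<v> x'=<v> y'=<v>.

Fx=-1.6200 Fy=11.6400 x'=-9.1620 y'=1.1640

F_att = 3/2·(g−p) = 3/2·(-1,8) = (-1.5000,12.0000)
o1: d²=149 > ρ²=41 → inactive
o2: d²=162 > ρ²=41 → inactive
o3: d²=505 > ρ²=41 → inactive
o4: d²=10 ≤ ρ²=41; F_rep = 12·(-1,-3)/10² = (-0.1200,-0.3600)
F = F_att + ΣF_rep = (-1.6200,11.6400)
p' = p + 1/10·F = (-9.1620,1.1640)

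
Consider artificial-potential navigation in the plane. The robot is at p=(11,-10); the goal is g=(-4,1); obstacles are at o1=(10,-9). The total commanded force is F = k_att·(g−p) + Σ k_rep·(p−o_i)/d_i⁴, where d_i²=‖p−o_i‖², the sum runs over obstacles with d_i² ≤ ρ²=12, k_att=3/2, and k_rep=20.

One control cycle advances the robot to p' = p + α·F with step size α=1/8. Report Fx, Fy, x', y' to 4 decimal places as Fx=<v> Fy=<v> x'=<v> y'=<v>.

Fx=-17.5000 Fy=11.5000 x'=8.8125 y'=-8.5625

F_att = 3/2·(g−p) = 3/2·(-15,11) = (-22.5000,16.5000)
o1: d²=2 ≤ ρ²=12; F_rep = 20·(1,-1)/2² = (5.0000,-5.0000)
F = F_att + ΣF_rep = (-17.5000,11.5000)
p' = p + 1/8·F = (8.8125,-8.5625)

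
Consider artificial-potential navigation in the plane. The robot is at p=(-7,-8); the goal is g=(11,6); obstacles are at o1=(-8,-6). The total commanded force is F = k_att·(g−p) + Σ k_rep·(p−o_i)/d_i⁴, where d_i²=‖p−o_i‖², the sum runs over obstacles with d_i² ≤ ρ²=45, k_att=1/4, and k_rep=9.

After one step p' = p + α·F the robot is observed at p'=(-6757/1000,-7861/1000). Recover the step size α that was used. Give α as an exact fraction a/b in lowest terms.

α = 1/20

F_att = 1/4·(g−p) = 1/4·(18,14) = (4.5000,3.5000)
o1: d²=5 ≤ ρ²=45; F_rep = 9·(1,-2)/5² = (0.3600,-0.7200)
F = F_att + ΣF_rep = (4.8600,2.7800)
Δp = p'−p = (0.2430,0.1390); α = Δx/Fx = (243/1000) / (243/50) = 1/20
check: Δy/Fy = (139/1000) / (139/50) = 1/20 ✓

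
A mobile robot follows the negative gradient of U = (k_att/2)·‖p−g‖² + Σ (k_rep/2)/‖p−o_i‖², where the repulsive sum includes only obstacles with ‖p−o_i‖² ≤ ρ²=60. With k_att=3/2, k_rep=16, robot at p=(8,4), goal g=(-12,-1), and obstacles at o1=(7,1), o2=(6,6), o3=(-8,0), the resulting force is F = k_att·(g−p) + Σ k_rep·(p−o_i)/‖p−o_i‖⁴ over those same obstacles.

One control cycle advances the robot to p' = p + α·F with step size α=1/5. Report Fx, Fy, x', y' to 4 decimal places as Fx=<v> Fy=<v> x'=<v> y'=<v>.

F_att = 3/2·(g−p) = 3/2·(-20,-5) = (-30.0000,-7.5000)
o1: d²=10 ≤ ρ²=60; F_rep = 16·(1,3)/10² = (0.1600,0.4800)
o2: d²=8 ≤ ρ²=60; F_rep = 16·(2,-2)/8² = (0.5000,-0.5000)
o3: d²=272 > ρ²=60 → inactive
F = F_att + ΣF_rep = (-29.3400,-7.5200)
p' = p + 1/5·F = (2.1320,2.4960)

Fx=-29.3400 Fy=-7.5200 x'=2.1320 y'=2.4960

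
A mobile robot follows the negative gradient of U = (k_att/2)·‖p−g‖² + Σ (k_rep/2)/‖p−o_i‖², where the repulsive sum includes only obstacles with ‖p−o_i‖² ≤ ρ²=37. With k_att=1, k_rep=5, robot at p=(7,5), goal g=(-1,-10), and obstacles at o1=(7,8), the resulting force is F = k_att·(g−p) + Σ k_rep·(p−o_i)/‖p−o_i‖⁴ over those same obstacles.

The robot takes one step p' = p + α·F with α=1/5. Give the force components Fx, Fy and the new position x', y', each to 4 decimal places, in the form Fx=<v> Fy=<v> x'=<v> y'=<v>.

Fx=-8.0000 Fy=-15.1852 x'=5.4000 y'=1.9630

F_att = 1·(g−p) = 1·(-8,-15) = (-8.0000,-15.0000)
o1: d²=9 ≤ ρ²=37; F_rep = 5·(0,-3)/9² = (0.0000,-0.1852)
F = F_att + ΣF_rep = (-8.0000,-15.1852)
p' = p + 1/5·F = (5.4000,1.9630)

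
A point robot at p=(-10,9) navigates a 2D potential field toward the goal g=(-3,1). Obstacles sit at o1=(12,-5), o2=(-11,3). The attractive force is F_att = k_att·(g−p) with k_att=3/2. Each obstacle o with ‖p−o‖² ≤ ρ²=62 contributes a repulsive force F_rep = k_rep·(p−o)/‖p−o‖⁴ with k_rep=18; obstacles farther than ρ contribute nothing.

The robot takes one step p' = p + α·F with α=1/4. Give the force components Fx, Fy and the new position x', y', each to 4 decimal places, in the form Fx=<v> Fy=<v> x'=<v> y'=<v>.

F_att = 3/2·(g−p) = 3/2·(7,-8) = (10.5000,-12.0000)
o1: d²=680 > ρ²=62 → inactive
o2: d²=37 ≤ ρ²=62; F_rep = 18·(1,6)/37² = (0.0131,0.0789)
F = F_att + ΣF_rep = (10.5131,-11.9211)
p' = p + 1/4·F = (-7.3717,6.0197)

Fx=10.5131 Fy=-11.9211 x'=-7.3717 y'=6.0197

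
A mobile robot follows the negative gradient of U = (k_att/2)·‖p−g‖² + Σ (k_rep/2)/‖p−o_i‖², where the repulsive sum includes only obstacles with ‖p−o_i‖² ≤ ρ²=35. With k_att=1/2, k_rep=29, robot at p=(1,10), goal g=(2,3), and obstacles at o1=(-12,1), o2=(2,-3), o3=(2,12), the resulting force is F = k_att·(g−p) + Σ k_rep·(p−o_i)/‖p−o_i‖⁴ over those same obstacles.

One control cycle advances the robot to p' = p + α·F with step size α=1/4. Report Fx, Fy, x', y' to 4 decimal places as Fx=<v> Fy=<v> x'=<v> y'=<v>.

Fx=-0.6600 Fy=-5.8200 x'=0.8350 y'=8.5450

F_att = 1/2·(g−p) = 1/2·(1,-7) = (0.5000,-3.5000)
o1: d²=250 > ρ²=35 → inactive
o2: d²=170 > ρ²=35 → inactive
o3: d²=5 ≤ ρ²=35; F_rep = 29·(-1,-2)/5² = (-1.1600,-2.3200)
F = F_att + ΣF_rep = (-0.6600,-5.8200)
p' = p + 1/4·F = (0.8350,8.5450)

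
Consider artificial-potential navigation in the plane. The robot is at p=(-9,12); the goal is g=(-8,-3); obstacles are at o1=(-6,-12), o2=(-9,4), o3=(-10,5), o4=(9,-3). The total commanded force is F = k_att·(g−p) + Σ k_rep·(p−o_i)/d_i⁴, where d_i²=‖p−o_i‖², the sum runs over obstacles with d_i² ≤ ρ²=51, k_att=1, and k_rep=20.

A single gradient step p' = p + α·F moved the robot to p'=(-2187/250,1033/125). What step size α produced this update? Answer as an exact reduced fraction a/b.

F_att = 1·(g−p) = 1·(1,-15) = (1.0000,-15.0000)
o1: d²=585 > ρ²=51 → inactive
o2: d²=64 > ρ²=51 → inactive
o3: d²=50 ≤ ρ²=51; F_rep = 20·(1,7)/50² = (0.0080,0.0560)
o4: d²=549 > ρ²=51 → inactive
F = F_att + ΣF_rep = (1.0080,-14.9440)
Δp = p'−p = (0.2520,-3.7360); α = Δx/Fx = (63/250) / (126/125) = 1/4
check: Δy/Fy = (-467/125) / (-1868/125) = 1/4 ✓

α = 1/4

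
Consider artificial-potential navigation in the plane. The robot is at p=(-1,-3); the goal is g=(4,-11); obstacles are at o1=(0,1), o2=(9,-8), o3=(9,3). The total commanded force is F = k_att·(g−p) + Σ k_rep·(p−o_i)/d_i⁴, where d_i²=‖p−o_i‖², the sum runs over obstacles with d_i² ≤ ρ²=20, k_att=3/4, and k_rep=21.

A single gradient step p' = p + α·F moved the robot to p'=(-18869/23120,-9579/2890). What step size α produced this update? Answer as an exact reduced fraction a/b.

F_att = 3/4·(g−p) = 3/4·(5,-8) = (3.7500,-6.0000)
o1: d²=17 ≤ ρ²=20; F_rep = 21·(-1,-4)/17² = (-0.0727,-0.2907)
o2: d²=125 > ρ²=20 → inactive
o3: d²=136 > ρ²=20 → inactive
F = F_att + ΣF_rep = (3.6773,-6.2907)
Δp = p'−p = (0.1839,-0.3145); α = Δx/Fx = (4251/23120) / (4251/1156) = 1/20
check: Δy/Fy = (-909/2890) / (-1818/289) = 1/20 ✓

α = 1/20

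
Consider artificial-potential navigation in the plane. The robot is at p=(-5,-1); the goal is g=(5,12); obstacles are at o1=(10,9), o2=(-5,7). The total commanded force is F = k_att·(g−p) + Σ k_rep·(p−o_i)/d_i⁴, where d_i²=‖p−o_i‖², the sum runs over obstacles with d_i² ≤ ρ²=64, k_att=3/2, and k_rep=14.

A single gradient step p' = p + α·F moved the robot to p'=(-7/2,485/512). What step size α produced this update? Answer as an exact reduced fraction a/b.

α = 1/10

F_att = 3/2·(g−p) = 3/2·(10,13) = (15.0000,19.5000)
o1: d²=325 > ρ²=64 → inactive
o2: d²=64 ≤ ρ²=64; F_rep = 14·(0,-8)/64² = (0.0000,-0.0273)
F = F_att + ΣF_rep = (15.0000,19.4727)
Δp = p'−p = (1.5000,1.9473); α = Δx/Fx = (3/2) / (15) = 1/10
check: Δy/Fy = (997/512) / (4985/256) = 1/10 ✓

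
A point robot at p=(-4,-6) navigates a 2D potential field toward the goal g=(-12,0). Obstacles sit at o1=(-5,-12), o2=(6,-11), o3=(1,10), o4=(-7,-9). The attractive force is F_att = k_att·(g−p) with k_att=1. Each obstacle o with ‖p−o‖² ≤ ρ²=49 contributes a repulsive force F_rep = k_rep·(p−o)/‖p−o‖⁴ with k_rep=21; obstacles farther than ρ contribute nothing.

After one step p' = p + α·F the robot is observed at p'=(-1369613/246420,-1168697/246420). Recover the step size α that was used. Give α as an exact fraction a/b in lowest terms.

α = 1/5

F_att = 1·(g−p) = 1·(-8,6) = (-8.0000,6.0000)
o1: d²=37 ≤ ρ²=49; F_rep = 21·(1,6)/37² = (0.0153,0.0920)
o2: d²=125 > ρ²=49 → inactive
o3: d²=281 > ρ²=49 → inactive
o4: d²=18 ≤ ρ²=49; F_rep = 21·(3,3)/18² = (0.1944,0.1944)
F = F_att + ΣF_rep = (-7.7902,6.2865)
Δp = p'−p = (-1.5580,1.2573); α = Δx/Fx = (-383933/246420) / (-383933/49284) = 1/5
check: Δy/Fy = (309823/246420) / (309823/49284) = 1/5 ✓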